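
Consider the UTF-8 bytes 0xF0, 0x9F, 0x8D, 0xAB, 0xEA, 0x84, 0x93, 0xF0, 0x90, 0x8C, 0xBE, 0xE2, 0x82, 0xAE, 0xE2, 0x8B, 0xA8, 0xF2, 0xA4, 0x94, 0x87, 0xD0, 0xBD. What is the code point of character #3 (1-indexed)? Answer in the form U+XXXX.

Offset 0: leading byte 0xF0 = 11110000 → 4-byte char #1 = F0 9F 8D AB.
Offset 4: leading byte 0xEA = 11101010 → 3-byte char #2 = EA 84 93.
Offset 7: leading byte 0xF0 = 11110000 → 4-byte char #3 = F0 90 8C BE.
Leading byte 0xF0 = 11110000 matches 11110xxx → 4-byte sequence.
Byte 1: 0xF0 = 11110000, payload 000 (3 bits).
Byte 2: 0x90 = 10010000 (10xxxxxx ✓), payload 010000.
Byte 3: 0x8C = 10001100 (10xxxxxx ✓), payload 001100.
Byte 4: 0xBE = 10111110 (10xxxxxx ✓), payload 111110.
Concatenate: 000010000001100111110 = 0x1033E (21 bits → U+1033E).

U+1033E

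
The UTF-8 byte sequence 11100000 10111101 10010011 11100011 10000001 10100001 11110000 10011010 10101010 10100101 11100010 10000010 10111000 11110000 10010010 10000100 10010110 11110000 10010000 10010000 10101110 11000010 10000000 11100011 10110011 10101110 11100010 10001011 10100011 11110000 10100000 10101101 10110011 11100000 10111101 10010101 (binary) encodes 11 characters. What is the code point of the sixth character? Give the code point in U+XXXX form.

U+1042E

Offset 0: leading byte 0xE0 = 11100000 → 3-byte char #1 = E0 BD 93.
Offset 3: leading byte 0xE3 = 11100011 → 3-byte char #2 = E3 81 A1.
Offset 6: leading byte 0xF0 = 11110000 → 4-byte char #3 = F0 9A AA A5.
Offset 10: leading byte 0xE2 = 11100010 → 3-byte char #4 = E2 82 B8.
Offset 13: leading byte 0xF0 = 11110000 → 4-byte char #5 = F0 92 84 96.
Offset 17: leading byte 0xF0 = 11110000 → 4-byte char #6 = F0 90 90 AE.
Leading byte 0xF0 = 11110000 matches 11110xxx → 4-byte sequence.
Byte 1: 0xF0 = 11110000, payload 000 (3 bits).
Byte 2: 0x90 = 10010000 (10xxxxxx ✓), payload 010000.
Byte 3: 0x90 = 10010000 (10xxxxxx ✓), payload 010000.
Byte 4: 0xAE = 10101110 (10xxxxxx ✓), payload 101110.
Concatenate: 000010000010000101110 = 0x1042E (21 bits → U+1042E).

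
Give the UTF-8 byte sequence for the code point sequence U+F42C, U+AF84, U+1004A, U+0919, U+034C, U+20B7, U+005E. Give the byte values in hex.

EF 90 AC EA BE 84 F0 90 81 8A E0 A4 99 CD 8C E2 82 B7 5E

U+F42C: 3-byte form → EF 90 AC.
U+AF84: 3-byte form → EA BE 84.
U+1004A: 4-byte form → F0 90 81 8A.
U+0919: 3-byte form → E0 A4 99.
U+034C: 2-byte form → CD 8C.
U+20B7: 3-byte form → E2 82 B7.
U+005E: 1-byte form → 5E.
Concatenated (19 bytes): EF 90 AC EA BE 84 F0 90 81 8A E0 A4 99 CD 8C E2 82 B7 5E.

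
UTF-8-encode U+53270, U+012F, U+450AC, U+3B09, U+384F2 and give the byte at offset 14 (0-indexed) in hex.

0xB8

U+53270 → 4-byte form F1 93 89 B0 at offsets 0–3.
U+012F → 2-byte form C4 AF at offsets 4–5.
U+450AC → 4-byte form F1 85 82 AC at offsets 6–9.
U+3B09 → 3-byte form E3 AC 89 at offsets 10–12.
U+384F2 → 4-byte form F0 B8 93 B2 at offsets 13–16.
Offset 14 falls in char 5's range; it's byte 2 of F0 B8 93 B2 = 0xB8.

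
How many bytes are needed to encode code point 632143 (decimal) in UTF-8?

U+9A54F = 0x9A54F. UTF-8 uses 1 byte below 0x80, 2 below 0x800, 3 below 0x10000, 4 up to 0x10FFFF. 0x9A54F is in U+10000–U+10FFFF → 4 bytes.

4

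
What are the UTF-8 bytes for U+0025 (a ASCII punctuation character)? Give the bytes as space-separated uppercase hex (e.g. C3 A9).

25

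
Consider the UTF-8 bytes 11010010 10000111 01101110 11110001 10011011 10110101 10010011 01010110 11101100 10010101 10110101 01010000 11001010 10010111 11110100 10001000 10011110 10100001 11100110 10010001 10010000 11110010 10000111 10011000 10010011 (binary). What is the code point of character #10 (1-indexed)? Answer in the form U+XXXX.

U+87613

Offset 0: leading byte 0xD2 = 11010010 → 2-byte char #1 = D2 87.
Offset 2: leading byte 0x6E = 01101110 → 1-byte char #2 = 6E.
Offset 3: leading byte 0xF1 = 11110001 → 4-byte char #3 = F1 9B B5 93.
Offset 7: leading byte 0x56 = 01010110 → 1-byte char #4 = 56.
Offset 8: leading byte 0xEC = 11101100 → 3-byte char #5 = EC 95 B5.
Offset 11: leading byte 0x50 = 01010000 → 1-byte char #6 = 50.
Offset 12: leading byte 0xCA = 11001010 → 2-byte char #7 = CA 97.
Offset 14: leading byte 0xF4 = 11110100 → 4-byte char #8 = F4 88 9E A1.
Offset 18: leading byte 0xE6 = 11100110 → 3-byte char #9 = E6 91 90.
Offset 21: leading byte 0xF2 = 11110010 → 4-byte char #10 = F2 87 98 93.
Leading byte 0xF2 = 11110010 matches 11110xxx → 4-byte sequence.
Byte 1: 0xF2 = 11110010, payload 010 (3 bits).
Byte 2: 0x87 = 10000111 (10xxxxxx ✓), payload 000111.
Byte 3: 0x98 = 10011000 (10xxxxxx ✓), payload 011000.
Byte 4: 0x93 = 10010011 (10xxxxxx ✓), payload 010011.
Concatenate: 010000111011000010011 = 0x87613 (21 bits → U+87613).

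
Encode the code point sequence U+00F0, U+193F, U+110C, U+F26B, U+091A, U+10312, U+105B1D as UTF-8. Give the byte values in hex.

U+00F0: 2-byte form → C3 B0.
U+193F: 3-byte form → E1 A4 BF.
U+110C: 3-byte form → E1 84 8C.
U+F26B: 3-byte form → EF 89 AB.
U+091A: 3-byte form → E0 A4 9A.
U+10312: 4-byte form → F0 90 8C 92.
U+105B1D: 4-byte form → F4 85 AC 9D.
Concatenated (22 bytes): C3 B0 E1 A4 BF E1 84 8C EF 89 AB E0 A4 9A F0 90 8C 92 F4 85 AC 9D.

C3 B0 E1 A4 BF E1 84 8C EF 89 AB E0 A4 9A F0 90 8C 92 F4 85 AC 9D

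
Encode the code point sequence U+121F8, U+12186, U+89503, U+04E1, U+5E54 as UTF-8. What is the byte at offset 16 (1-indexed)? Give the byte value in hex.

1-indexed offset 16 is 0-indexed offset 15.
U+121F8 → 4-byte form F0 92 87 B8 at offsets 0–3.
U+12186 → 4-byte form F0 92 86 86 at offsets 4–7.
U+89503 → 4-byte form F2 89 94 83 at offsets 8–11.
U+04E1 → 2-byte form D3 A1 at offsets 12–13.
U+5E54 → 3-byte form E5 B9 94 at offsets 14–16.
Offset 15 falls in char 5's range; it's byte 2 of E5 B9 94 = 0xB9.

0xB9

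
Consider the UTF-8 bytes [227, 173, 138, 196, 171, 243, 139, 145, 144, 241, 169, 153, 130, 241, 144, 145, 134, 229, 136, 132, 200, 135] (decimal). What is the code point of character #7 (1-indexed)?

Offset 0: leading byte 0xE3 = 11100011 → 3-byte char #1 = E3 AD 8A.
Offset 3: leading byte 0xC4 = 11000100 → 2-byte char #2 = C4 AB.
Offset 5: leading byte 0xF3 = 11110011 → 4-byte char #3 = F3 8B 91 90.
Offset 9: leading byte 0xF1 = 11110001 → 4-byte char #4 = F1 A9 99 82.
Offset 13: leading byte 0xF1 = 11110001 → 4-byte char #5 = F1 90 91 86.
Offset 17: leading byte 0xE5 = 11100101 → 3-byte char #6 = E5 88 84.
Offset 20: leading byte 0xC8 = 11001000 → 2-byte char #7 = C8 87.
Leading byte 0xC8 = 11001000 matches 110xxxxx → 2-byte sequence.
Byte 1: 0xC8 = 11001000, payload 01000 (5 bits).
Byte 2: 0x87 = 10000111 (10xxxxxx ✓), payload 000111.
Concatenate: 01000000111 = 0x207 (11 bits → U+0207).

U+0207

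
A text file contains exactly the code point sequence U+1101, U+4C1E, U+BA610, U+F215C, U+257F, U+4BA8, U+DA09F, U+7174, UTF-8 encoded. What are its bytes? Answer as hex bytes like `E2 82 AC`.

U+1101: 3-byte form → E1 84 81.
U+4C1E: 3-byte form → E4 B0 9E.
U+BA610: 4-byte form → F2 BA 98 90.
U+F215C: 4-byte form → F3 B2 85 9C.
U+257F: 3-byte form → E2 95 BF.
U+4BA8: 3-byte form → E4 AE A8.
U+DA09F: 4-byte form → F3 9A 82 9F.
U+7174: 3-byte form → E7 85 B4.
Concatenated (27 bytes): E1 84 81 E4 B0 9E F2 BA 98 90 F3 B2 85 9C E2 95 BF E4 AE A8 F3 9A 82 9F E7 85 B4.

E1 84 81 E4 B0 9E F2 BA 98 90 F3 B2 85 9C E2 95 BF E4 AE A8 F3 9A 82 9F E7 85 B4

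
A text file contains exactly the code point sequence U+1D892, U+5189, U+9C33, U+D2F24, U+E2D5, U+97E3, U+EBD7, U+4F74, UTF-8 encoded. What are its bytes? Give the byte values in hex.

U+1D892: 4-byte form → F0 9D A2 92.
U+5189: 3-byte form → E5 86 89.
U+9C33: 3-byte form → E9 B0 B3.
U+D2F24: 4-byte form → F3 92 BC A4.
U+E2D5: 3-byte form → EE 8B 95.
U+97E3: 3-byte form → E9 9F A3.
U+EBD7: 3-byte form → EE AF 97.
U+4F74: 3-byte form → E4 BD B4.
Concatenated (26 bytes): F0 9D A2 92 E5 86 89 E9 B0 B3 F3 92 BC A4 EE 8B 95 E9 9F A3 EE AF 97 E4 BD B4.

F0 9D A2 92 E5 86 89 E9 B0 B3 F3 92 BC A4 EE 8B 95 E9 9F A3 EE AF 97 E4 BD B4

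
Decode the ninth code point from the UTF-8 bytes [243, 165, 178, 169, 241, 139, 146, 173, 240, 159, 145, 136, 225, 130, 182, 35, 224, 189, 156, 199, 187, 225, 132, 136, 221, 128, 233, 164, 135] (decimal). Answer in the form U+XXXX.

U+0740

Offset 0: leading byte 0xF3 = 11110011 → 4-byte char #1 = F3 A5 B2 A9.
Offset 4: leading byte 0xF1 = 11110001 → 4-byte char #2 = F1 8B 92 AD.
Offset 8: leading byte 0xF0 = 11110000 → 4-byte char #3 = F0 9F 91 88.
Offset 12: leading byte 0xE1 = 11100001 → 3-byte char #4 = E1 82 B6.
Offset 15: leading byte 0x23 = 00100011 → 1-byte char #5 = 23.
Offset 16: leading byte 0xE0 = 11100000 → 3-byte char #6 = E0 BD 9C.
Offset 19: leading byte 0xC7 = 11000111 → 2-byte char #7 = C7 BB.
Offset 21: leading byte 0xE1 = 11100001 → 3-byte char #8 = E1 84 88.
Offset 24: leading byte 0xDD = 11011101 → 2-byte char #9 = DD 80.
Leading byte 0xDD = 11011101 matches 110xxxxx → 2-byte sequence.
Byte 1: 0xDD = 11011101, payload 11101 (5 bits).
Byte 2: 0x80 = 10000000 (10xxxxxx ✓), payload 000000.
Concatenate: 11101000000 = 0x740 (11 bits → U+0740).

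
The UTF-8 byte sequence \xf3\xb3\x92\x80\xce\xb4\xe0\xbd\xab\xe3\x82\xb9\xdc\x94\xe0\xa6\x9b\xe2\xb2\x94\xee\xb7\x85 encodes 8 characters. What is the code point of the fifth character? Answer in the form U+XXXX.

U+0714

Offset 0: leading byte 0xF3 = 11110011 → 4-byte char #1 = F3 B3 92 80.
Offset 4: leading byte 0xCE = 11001110 → 2-byte char #2 = CE B4.
Offset 6: leading byte 0xE0 = 11100000 → 3-byte char #3 = E0 BD AB.
Offset 9: leading byte 0xE3 = 11100011 → 3-byte char #4 = E3 82 B9.
Offset 12: leading byte 0xDC = 11011100 → 2-byte char #5 = DC 94.
Leading byte 0xDC = 11011100 matches 110xxxxx → 2-byte sequence.
Byte 1: 0xDC = 11011100, payload 11100 (5 bits).
Byte 2: 0x94 = 10010100 (10xxxxxx ✓), payload 010100.
Concatenate: 11100010100 = 0x714 (11 bits → U+0714).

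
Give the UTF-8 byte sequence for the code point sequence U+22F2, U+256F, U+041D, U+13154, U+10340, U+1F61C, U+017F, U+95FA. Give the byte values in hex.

U+22F2: 3-byte form → E2 8B B2.
U+256F: 3-byte form → E2 95 AF.
U+041D: 2-byte form → D0 9D.
U+13154: 4-byte form → F0 93 85 94.
U+10340: 4-byte form → F0 90 8D 80.
U+1F61C: 4-byte form → F0 9F 98 9C.
U+017F: 2-byte form → C5 BF.
U+95FA: 3-byte form → E9 97 BA.
Concatenated (25 bytes): E2 8B B2 E2 95 AF D0 9D F0 93 85 94 F0 90 8D 80 F0 9F 98 9C C5 BF E9 97 BA.

E2 8B B2 E2 95 AF D0 9D F0 93 85 94 F0 90 8D 80 F0 9F 98 9C C5 BF E9 97 BA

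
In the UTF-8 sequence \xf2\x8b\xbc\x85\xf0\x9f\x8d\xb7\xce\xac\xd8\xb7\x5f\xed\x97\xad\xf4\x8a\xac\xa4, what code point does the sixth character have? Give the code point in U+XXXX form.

U+D5ED

Offset 0: leading byte 0xF2 = 11110010 → 4-byte char #1 = F2 8B BC 85.
Offset 4: leading byte 0xF0 = 11110000 → 4-byte char #2 = F0 9F 8D B7.
Offset 8: leading byte 0xCE = 11001110 → 2-byte char #3 = CE AC.
Offset 10: leading byte 0xD8 = 11011000 → 2-byte char #4 = D8 B7.
Offset 12: leading byte 0x5F = 01011111 → 1-byte char #5 = 5F.
Offset 13: leading byte 0xED = 11101101 → 3-byte char #6 = ED 97 AD.
Leading byte 0xED = 11101101 matches 1110xxxx → 3-byte sequence.
Byte 1: 0xED = 11101101, payload 1101 (4 bits).
Byte 2: 0x97 = 10010111 (10xxxxxx ✓), payload 010111.
Byte 3: 0xAD = 10101101 (10xxxxxx ✓), payload 101101.
Concatenate: 1101010111101101 = 0xD5ED (16 bits → U+D5ED).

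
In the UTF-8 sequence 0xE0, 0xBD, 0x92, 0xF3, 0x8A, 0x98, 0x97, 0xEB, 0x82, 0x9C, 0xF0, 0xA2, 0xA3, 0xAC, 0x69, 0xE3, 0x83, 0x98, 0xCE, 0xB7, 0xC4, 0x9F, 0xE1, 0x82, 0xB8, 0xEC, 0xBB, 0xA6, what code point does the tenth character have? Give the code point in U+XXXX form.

U+CEE6

Offset 0: leading byte 0xE0 = 11100000 → 3-byte char #1 = E0 BD 92.
Offset 3: leading byte 0xF3 = 11110011 → 4-byte char #2 = F3 8A 98 97.
Offset 7: leading byte 0xEB = 11101011 → 3-byte char #3 = EB 82 9C.
Offset 10: leading byte 0xF0 = 11110000 → 4-byte char #4 = F0 A2 A3 AC.
Offset 14: leading byte 0x69 = 01101001 → 1-byte char #5 = 69.
Offset 15: leading byte 0xE3 = 11100011 → 3-byte char #6 = E3 83 98.
Offset 18: leading byte 0xCE = 11001110 → 2-byte char #7 = CE B7.
Offset 20: leading byte 0xC4 = 11000100 → 2-byte char #8 = C4 9F.
Offset 22: leading byte 0xE1 = 11100001 → 3-byte char #9 = E1 82 B8.
Offset 25: leading byte 0xEC = 11101100 → 3-byte char #10 = EC BB A6.
Leading byte 0xEC = 11101100 matches 1110xxxx → 3-byte sequence.
Byte 1: 0xEC = 11101100, payload 1100 (4 bits).
Byte 2: 0xBB = 10111011 (10xxxxxx ✓), payload 111011.
Byte 3: 0xA6 = 10100110 (10xxxxxx ✓), payload 100110.
Concatenate: 1100111011100110 = 0xCEE6 (16 bits → U+CEE6).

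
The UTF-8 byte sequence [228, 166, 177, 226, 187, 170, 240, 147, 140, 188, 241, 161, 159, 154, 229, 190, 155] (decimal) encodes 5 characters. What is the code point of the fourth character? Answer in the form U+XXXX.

U+617DA

Offset 0: leading byte 0xE4 = 11100100 → 3-byte char #1 = E4 A6 B1.
Offset 3: leading byte 0xE2 = 11100010 → 3-byte char #2 = E2 BB AA.
Offset 6: leading byte 0xF0 = 11110000 → 4-byte char #3 = F0 93 8C BC.
Offset 10: leading byte 0xF1 = 11110001 → 4-byte char #4 = F1 A1 9F 9A.
Leading byte 0xF1 = 11110001 matches 11110xxx → 4-byte sequence.
Byte 1: 0xF1 = 11110001, payload 001 (3 bits).
Byte 2: 0xA1 = 10100001 (10xxxxxx ✓), payload 100001.
Byte 3: 0x9F = 10011111 (10xxxxxx ✓), payload 011111.
Byte 4: 0x9A = 10011010 (10xxxxxx ✓), payload 011010.
Concatenate: 001100001011111011010 = 0x617DA (21 bits → U+617DA).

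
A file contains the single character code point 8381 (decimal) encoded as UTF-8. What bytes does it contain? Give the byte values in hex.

E2 82 BD

U+20BD = 0x20BD = 8381 decimal. In range U+0800–U+FFFF → 3-byte form: 1110xxxx 10xxxxxx 10xxxxxx.
Binary (16 bits): 0010000010111101.
Split 4+6+6: 0010 | 000010 | 111101.
Byte 1: 11100010 = 0xE2.
Byte 2: 10000010 = 0x82.
Byte 3: 10111101 = 0xBD.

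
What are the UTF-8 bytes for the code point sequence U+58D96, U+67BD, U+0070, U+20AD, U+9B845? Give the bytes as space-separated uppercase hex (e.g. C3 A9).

U+58D96: 4-byte form → F1 98 B6 96.
U+67BD: 3-byte form → E6 9E BD.
U+0070: 1-byte form → 70.
U+20AD: 3-byte form → E2 82 AD.
U+9B845: 4-byte form → F2 9B A1 85.
Concatenated (15 bytes): F1 98 B6 96 E6 9E BD 70 E2 82 AD F2 9B A1 85.

F1 98 B6 96 E6 9E BD 70 E2 82 AD F2 9B A1 85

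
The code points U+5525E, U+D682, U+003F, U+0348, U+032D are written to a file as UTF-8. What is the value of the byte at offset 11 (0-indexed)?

U+5525E → 4-byte form F1 95 89 9E at offsets 0–3.
U+D682 → 3-byte form ED 9A 82 at offsets 4–6.
U+003F → 1-byte form 3F at offsets 7–7.
U+0348 → 2-byte form CD 88 at offsets 8–9.
U+032D → 2-byte form CC AD at offsets 10–11.
Offset 11 falls in char 5's range; it's byte 2 of CC AD = 0xAD.

0xAD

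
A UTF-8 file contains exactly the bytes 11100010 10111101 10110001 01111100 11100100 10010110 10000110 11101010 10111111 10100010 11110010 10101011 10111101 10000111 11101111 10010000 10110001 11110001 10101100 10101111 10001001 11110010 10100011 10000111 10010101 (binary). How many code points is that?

Byte at offset 0: 0xE2 = 11100010 → 3-byte char (#1). Advance 3.
Byte at offset 3: 0x7C = 01111100 → 1-byte char (#2). Advance 1.
Byte at offset 4: 0xE4 = 11100100 → 3-byte char (#3). Advance 3.
Byte at offset 7: 0xEA = 11101010 → 3-byte char (#4). Advance 3.
Byte at offset 10: 0xF2 = 11110010 → 4-byte char (#5). Advance 4.
Byte at offset 14: 0xEF = 11101111 → 3-byte char (#6). Advance 3.
Byte at offset 17: 0xF1 = 11110001 → 4-byte char (#7). Advance 4.
Byte at offset 21: 0xF2 = 11110010 → 4-byte char (#8). Advance 4.
Reached end at offset 25 after 8 code points.

8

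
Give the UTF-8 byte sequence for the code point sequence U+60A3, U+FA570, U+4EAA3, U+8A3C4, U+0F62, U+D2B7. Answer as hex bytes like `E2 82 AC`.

U+60A3: 3-byte form → E6 82 A3.
U+FA570: 4-byte form → F3 BA 95 B0.
U+4EAA3: 4-byte form → F1 8E AA A3.
U+8A3C4: 4-byte form → F2 8A 8F 84.
U+0F62: 3-byte form → E0 BD A2.
U+D2B7: 3-byte form → ED 8A B7.
Concatenated (21 bytes): E6 82 A3 F3 BA 95 B0 F1 8E AA A3 F2 8A 8F 84 E0 BD A2 ED 8A B7.

E6 82 A3 F3 BA 95 B0 F1 8E AA A3 F2 8A 8F 84 E0 BD A2 ED 8A B7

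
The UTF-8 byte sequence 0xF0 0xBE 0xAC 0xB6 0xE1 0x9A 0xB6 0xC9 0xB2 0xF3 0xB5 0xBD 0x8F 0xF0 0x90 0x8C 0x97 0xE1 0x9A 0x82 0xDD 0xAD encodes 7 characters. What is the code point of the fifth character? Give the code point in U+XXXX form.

Offset 0: leading byte 0xF0 = 11110000 → 4-byte char #1 = F0 BE AC B6.
Offset 4: leading byte 0xE1 = 11100001 → 3-byte char #2 = E1 9A B6.
Offset 7: leading byte 0xC9 = 11001001 → 2-byte char #3 = C9 B2.
Offset 9: leading byte 0xF3 = 11110011 → 4-byte char #4 = F3 B5 BD 8F.
Offset 13: leading byte 0xF0 = 11110000 → 4-byte char #5 = F0 90 8C 97.
Leading byte 0xF0 = 11110000 matches 11110xxx → 4-byte sequence.
Byte 1: 0xF0 = 11110000, payload 000 (3 bits).
Byte 2: 0x90 = 10010000 (10xxxxxx ✓), payload 010000.
Byte 3: 0x8C = 10001100 (10xxxxxx ✓), payload 001100.
Byte 4: 0x97 = 10010111 (10xxxxxx ✓), payload 010111.
Concatenate: 000010000001100010111 = 0x10317 (21 bits → U+10317).

U+10317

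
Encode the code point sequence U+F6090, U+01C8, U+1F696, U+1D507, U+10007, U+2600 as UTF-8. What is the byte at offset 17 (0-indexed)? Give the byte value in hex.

U+F6090 → 4-byte form F3 B6 82 90 at offsets 0–3.
U+01C8 → 2-byte form C7 88 at offsets 4–5.
U+1F696 → 4-byte form F0 9F 9A 96 at offsets 6–9.
U+1D507 → 4-byte form F0 9D 94 87 at offsets 10–13.
U+10007 → 4-byte form F0 90 80 87 at offsets 14–17.
Offset 17 falls in char 5's range; it's byte 4 of F0 90 80 87 = 0x87.

0x87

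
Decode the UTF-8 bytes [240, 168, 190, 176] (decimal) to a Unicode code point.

U+28FB0

Leading byte 0xF0 = 11110000 matches 11110xxx → 4-byte sequence.
Byte 1: 0xF0 = 11110000, payload 000 (3 bits).
Byte 2: 0xA8 = 10101000 (10xxxxxx ✓), payload 101000.
Byte 3: 0xBE = 10111110 (10xxxxxx ✓), payload 111110.
Byte 4: 0xB0 = 10110000 (10xxxxxx ✓), payload 110000.
Concatenate: 000101000111110110000 = 0x28FB0 (21 bits → U+28FB0).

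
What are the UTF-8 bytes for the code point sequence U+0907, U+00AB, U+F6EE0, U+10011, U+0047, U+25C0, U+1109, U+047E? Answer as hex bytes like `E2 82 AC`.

E0 A4 87 C2 AB F3 B6 BB A0 F0 90 80 91 47 E2 97 80 E1 84 89 D1 BE

U+0907: 3-byte form → E0 A4 87.
U+00AB: 2-byte form → C2 AB.
U+F6EE0: 4-byte form → F3 B6 BB A0.
U+10011: 4-byte form → F0 90 80 91.
U+0047: 1-byte form → 47.
U+25C0: 3-byte form → E2 97 80.
U+1109: 3-byte form → E1 84 89.
U+047E: 2-byte form → D1 BE.
Concatenated (22 bytes): E0 A4 87 C2 AB F3 B6 BB A0 F0 90 80 91 47 E2 97 80 E1 84 89 D1 BE.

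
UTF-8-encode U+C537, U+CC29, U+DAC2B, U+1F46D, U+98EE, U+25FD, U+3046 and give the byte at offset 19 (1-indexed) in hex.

0x97

1-indexed offset 19 is 0-indexed offset 18.
U+C537 → 3-byte form EC 94 B7 at offsets 0–2.
U+CC29 → 3-byte form EC B0 A9 at offsets 3–5.
U+DAC2B → 4-byte form F3 9A B0 AB at offsets 6–9.
U+1F46D → 4-byte form F0 9F 91 AD at offsets 10–13.
U+98EE → 3-byte form E9 A3 AE at offsets 14–16.
U+25FD → 3-byte form E2 97 BD at offsets 17–19.
Offset 18 falls in char 6's range; it's byte 2 of E2 97 BD = 0x97.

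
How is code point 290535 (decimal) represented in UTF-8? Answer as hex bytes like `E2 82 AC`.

U+46EE7 = 0x46EE7 = 290535 decimal. In range U+10000–U+10FFFF → 4-byte form: 11110xxx 10xxxxxx 10xxxxxx 10xxxxxx.
Binary (21 bits): 001000110111011100111.
Split 3+6+6+6: 001 | 000110 | 111011 | 100111.
Byte 1: 11110001 = 0xF1.
Byte 2: 10000110 = 0x86.
Byte 3: 10111011 = 0xBB.
Byte 4: 10100111 = 0xA7.

F1 86 BB A7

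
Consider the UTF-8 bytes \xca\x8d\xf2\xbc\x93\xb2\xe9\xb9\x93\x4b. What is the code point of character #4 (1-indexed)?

U+004B

Offset 0: leading byte 0xCA = 11001010 → 2-byte char #1 = CA 8D.
Offset 2: leading byte 0xF2 = 11110010 → 4-byte char #2 = F2 BC 93 B2.
Offset 6: leading byte 0xE9 = 11101001 → 3-byte char #3 = E9 B9 93.
Offset 9: leading byte 0x4B = 01001011 → 1-byte char #4 = 4B.
Leading byte 0x4B = 01001011 matches 0xxxxxxx → 1-byte sequence.
Byte 1: 0x4B = 01001011, payload 1001011 (7 bits).
Concatenate: 1001011 = 0x4B (7 bits → U+004B).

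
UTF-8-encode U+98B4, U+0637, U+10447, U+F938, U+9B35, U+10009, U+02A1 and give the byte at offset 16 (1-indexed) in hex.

1-indexed offset 16 is 0-indexed offset 15.
U+98B4 → 3-byte form E9 A2 B4 at offsets 0–2.
U+0637 → 2-byte form D8 B7 at offsets 3–4.
U+10447 → 4-byte form F0 90 91 87 at offsets 5–8.
U+F938 → 3-byte form EF A4 B8 at offsets 9–11.
U+9B35 → 3-byte form E9 AC B5 at offsets 12–14.
U+10009 → 4-byte form F0 90 80 89 at offsets 15–18.
Offset 15 falls in char 6's range; it's byte 1 of F0 90 80 89 = 0xF0.

0xF0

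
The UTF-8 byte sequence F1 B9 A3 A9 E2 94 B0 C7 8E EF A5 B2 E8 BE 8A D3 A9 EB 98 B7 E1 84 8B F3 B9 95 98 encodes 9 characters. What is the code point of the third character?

Offset 0: leading byte 0xF1 = 11110001 → 4-byte char #1 = F1 B9 A3 A9.
Offset 4: leading byte 0xE2 = 11100010 → 3-byte char #2 = E2 94 B0.
Offset 7: leading byte 0xC7 = 11000111 → 2-byte char #3 = C7 8E.
Leading byte 0xC7 = 11000111 matches 110xxxxx → 2-byte sequence.
Byte 1: 0xC7 = 11000111, payload 00111 (5 bits).
Byte 2: 0x8E = 10001110 (10xxxxxx ✓), payload 001110.
Concatenate: 00111001110 = 0x1CE (11 bits → U+01CE).

U+01CE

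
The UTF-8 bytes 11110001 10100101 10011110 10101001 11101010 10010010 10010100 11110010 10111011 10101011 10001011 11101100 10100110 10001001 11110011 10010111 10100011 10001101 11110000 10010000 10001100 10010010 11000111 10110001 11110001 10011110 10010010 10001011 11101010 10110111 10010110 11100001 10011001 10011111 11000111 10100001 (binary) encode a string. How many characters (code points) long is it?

11

Byte at offset 0: 0xF1 = 11110001 → 4-byte char (#1). Advance 4.
Byte at offset 4: 0xEA = 11101010 → 3-byte char (#2). Advance 3.
Byte at offset 7: 0xF2 = 11110010 → 4-byte char (#3). Advance 4.
Byte at offset 11: 0xEC = 11101100 → 3-byte char (#4). Advance 3.
Byte at offset 14: 0xF3 = 11110011 → 4-byte char (#5). Advance 4.
Byte at offset 18: 0xF0 = 11110000 → 4-byte char (#6). Advance 4.
Byte at offset 22: 0xC7 = 11000111 → 2-byte char (#7). Advance 2.
Byte at offset 24: 0xF1 = 11110001 → 4-byte char (#8). Advance 4.
Byte at offset 28: 0xEA = 11101010 → 3-byte char (#9). Advance 3.
Byte at offset 31: 0xE1 = 11100001 → 3-byte char (#10). Advance 3.
Byte at offset 34: 0xC7 = 11000111 → 2-byte char (#11). Advance 2.
Reached end at offset 36 after 11 code points.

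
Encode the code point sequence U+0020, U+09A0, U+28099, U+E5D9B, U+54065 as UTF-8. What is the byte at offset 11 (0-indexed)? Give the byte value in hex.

U+0020 → 1-byte form 20 at offsets 0–0.
U+09A0 → 3-byte form E0 A6 A0 at offsets 1–3.
U+28099 → 4-byte form F0 A8 82 99 at offsets 4–7.
U+E5D9B → 4-byte form F3 A5 B6 9B at offsets 8–11.
Offset 11 falls in char 4's range; it's byte 4 of F3 A5 B6 9B = 0x9B.

0x9B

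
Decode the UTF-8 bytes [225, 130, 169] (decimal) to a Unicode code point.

Leading byte 0xE1 = 11100001 matches 1110xxxx → 3-byte sequence.
Byte 1: 0xE1 = 11100001, payload 0001 (4 bits).
Byte 2: 0x82 = 10000010 (10xxxxxx ✓), payload 000010.
Byte 3: 0xA9 = 10101001 (10xxxxxx ✓), payload 101001.
Concatenate: 0001000010101001 = 0x10A9 (16 bits → U+10A9).

U+10A9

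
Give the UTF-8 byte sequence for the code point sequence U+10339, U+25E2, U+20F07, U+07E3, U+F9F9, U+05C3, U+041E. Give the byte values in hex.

F0 90 8C B9 E2 97 A2 F0 A0 BC 87 DF A3 EF A7 B9 D7 83 D0 9E

U+10339: 4-byte form → F0 90 8C B9.
U+25E2: 3-byte form → E2 97 A2.
U+20F07: 4-byte form → F0 A0 BC 87.
U+07E3: 2-byte form → DF A3.
U+F9F9: 3-byte form → EF A7 B9.
U+05C3: 2-byte form → D7 83.
U+041E: 2-byte form → D0 9E.
Concatenated (20 bytes): F0 90 8C B9 E2 97 A2 F0 A0 BC 87 DF A3 EF A7 B9 D7 83 D0 9E.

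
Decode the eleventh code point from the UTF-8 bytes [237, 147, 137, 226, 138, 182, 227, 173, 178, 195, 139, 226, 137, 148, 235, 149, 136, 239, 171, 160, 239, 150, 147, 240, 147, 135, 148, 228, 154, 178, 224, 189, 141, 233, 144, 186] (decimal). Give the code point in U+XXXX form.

U+0F4D

Offset 0: leading byte 0xED = 11101101 → 3-byte char #1 = ED 93 89.
Offset 3: leading byte 0xE2 = 11100010 → 3-byte char #2 = E2 8A B6.
Offset 6: leading byte 0xE3 = 11100011 → 3-byte char #3 = E3 AD B2.
Offset 9: leading byte 0xC3 = 11000011 → 2-byte char #4 = C3 8B.
Offset 11: leading byte 0xE2 = 11100010 → 3-byte char #5 = E2 89 94.
Offset 14: leading byte 0xEB = 11101011 → 3-byte char #6 = EB 95 88.
Offset 17: leading byte 0xEF = 11101111 → 3-byte char #7 = EF AB A0.
Offset 20: leading byte 0xEF = 11101111 → 3-byte char #8 = EF 96 93.
Offset 23: leading byte 0xF0 = 11110000 → 4-byte char #9 = F0 93 87 94.
Offset 27: leading byte 0xE4 = 11100100 → 3-byte char #10 = E4 9A B2.
Offset 30: leading byte 0xE0 = 11100000 → 3-byte char #11 = E0 BD 8D.
Leading byte 0xE0 = 11100000 matches 1110xxxx → 3-byte sequence.
Byte 1: 0xE0 = 11100000, payload 0000 (4 bits).
Byte 2: 0xBD = 10111101 (10xxxxxx ✓), payload 111101.
Byte 3: 0x8D = 10001101 (10xxxxxx ✓), payload 001101.
Concatenate: 0000111101001101 = 0xF4D (16 bits → U+0F4D).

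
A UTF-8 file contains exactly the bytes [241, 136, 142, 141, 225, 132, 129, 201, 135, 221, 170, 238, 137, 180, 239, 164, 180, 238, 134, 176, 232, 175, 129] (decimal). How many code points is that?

Byte at offset 0: 0xF1 = 11110001 → 4-byte char (#1). Advance 4.
Byte at offset 4: 0xE1 = 11100001 → 3-byte char (#2). Advance 3.
Byte at offset 7: 0xC9 = 11001001 → 2-byte char (#3). Advance 2.
Byte at offset 9: 0xDD = 11011101 → 2-byte char (#4). Advance 2.
Byte at offset 11: 0xEE = 11101110 → 3-byte char (#5). Advance 3.
Byte at offset 14: 0xEF = 11101111 → 3-byte char (#6). Advance 3.
Byte at offset 17: 0xEE = 11101110 → 3-byte char (#7). Advance 3.
Byte at offset 20: 0xE8 = 11101000 → 3-byte char (#8). Advance 3.
Reached end at offset 23 after 8 code points.

8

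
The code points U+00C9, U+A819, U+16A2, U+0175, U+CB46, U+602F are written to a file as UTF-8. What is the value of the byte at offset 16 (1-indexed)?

1-indexed offset 16 is 0-indexed offset 15.
U+00C9 → 2-byte form C3 89 at offsets 0–1.
U+A819 → 3-byte form EA A0 99 at offsets 2–4.
U+16A2 → 3-byte form E1 9A A2 at offsets 5–7.
U+0175 → 2-byte form C5 B5 at offsets 8–9.
U+CB46 → 3-byte form EC AD 86 at offsets 10–12.
U+602F → 3-byte form E6 80 AF at offsets 13–15.
Offset 15 falls in char 6's range; it's byte 3 of E6 80 AF = 0xAF.

0xAF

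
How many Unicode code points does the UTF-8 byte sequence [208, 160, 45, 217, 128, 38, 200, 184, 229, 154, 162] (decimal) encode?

Byte at offset 0: 0xD0 = 11010000 → 2-byte char (#1). Advance 2.
Byte at offset 2: 0x2D = 00101101 → 1-byte char (#2). Advance 1.
Byte at offset 3: 0xD9 = 11011001 → 2-byte char (#3). Advance 2.
Byte at offset 5: 0x26 = 00100110 → 1-byte char (#4). Advance 1.
Byte at offset 6: 0xC8 = 11001000 → 2-byte char (#5). Advance 2.
Byte at offset 8: 0xE5 = 11100101 → 3-byte char (#6). Advance 3.
Reached end at offset 11 after 6 code points.

6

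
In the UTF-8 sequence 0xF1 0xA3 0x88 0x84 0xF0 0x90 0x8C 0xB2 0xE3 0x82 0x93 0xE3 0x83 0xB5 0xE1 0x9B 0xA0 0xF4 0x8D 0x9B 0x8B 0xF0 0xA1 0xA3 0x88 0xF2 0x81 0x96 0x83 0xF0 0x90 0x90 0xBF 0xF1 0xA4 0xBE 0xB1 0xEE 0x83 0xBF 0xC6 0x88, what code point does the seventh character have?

Offset 0: leading byte 0xF1 = 11110001 → 4-byte char #1 = F1 A3 88 84.
Offset 4: leading byte 0xF0 = 11110000 → 4-byte char #2 = F0 90 8C B2.
Offset 8: leading byte 0xE3 = 11100011 → 3-byte char #3 = E3 82 93.
Offset 11: leading byte 0xE3 = 11100011 → 3-byte char #4 = E3 83 B5.
Offset 14: leading byte 0xE1 = 11100001 → 3-byte char #5 = E1 9B A0.
Offset 17: leading byte 0xF4 = 11110100 → 4-byte char #6 = F4 8D 9B 8B.
Offset 21: leading byte 0xF0 = 11110000 → 4-byte char #7 = F0 A1 A3 88.
Leading byte 0xF0 = 11110000 matches 11110xxx → 4-byte sequence.
Byte 1: 0xF0 = 11110000, payload 000 (3 bits).
Byte 2: 0xA1 = 10100001 (10xxxxxx ✓), payload 100001.
Byte 3: 0xA3 = 10100011 (10xxxxxx ✓), payload 100011.
Byte 4: 0x88 = 10001000 (10xxxxxx ✓), payload 001000.
Concatenate: 000100001100011001000 = 0x218C8 (21 bits → U+218C8).

U+218C8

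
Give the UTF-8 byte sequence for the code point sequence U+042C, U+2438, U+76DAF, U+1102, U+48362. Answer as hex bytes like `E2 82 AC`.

D0 AC E2 90 B8 F1 B6 B6 AF E1 84 82 F1 88 8D A2

U+042C: 2-byte form → D0 AC.
U+2438: 3-byte form → E2 90 B8.
U+76DAF: 4-byte form → F1 B6 B6 AF.
U+1102: 3-byte form → E1 84 82.
U+48362: 4-byte form → F1 88 8D A2.
Concatenated (16 bytes): D0 AC E2 90 B8 F1 B6 B6 AF E1 84 82 F1 88 8D A2.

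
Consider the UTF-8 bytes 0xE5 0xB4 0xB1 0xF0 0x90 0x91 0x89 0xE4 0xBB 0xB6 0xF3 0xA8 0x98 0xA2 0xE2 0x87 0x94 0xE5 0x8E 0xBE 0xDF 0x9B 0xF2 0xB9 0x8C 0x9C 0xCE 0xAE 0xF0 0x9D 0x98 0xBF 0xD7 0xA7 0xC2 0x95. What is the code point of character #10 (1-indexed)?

Offset 0: leading byte 0xE5 = 11100101 → 3-byte char #1 = E5 B4 B1.
Offset 3: leading byte 0xF0 = 11110000 → 4-byte char #2 = F0 90 91 89.
Offset 7: leading byte 0xE4 = 11100100 → 3-byte char #3 = E4 BB B6.
Offset 10: leading byte 0xF3 = 11110011 → 4-byte char #4 = F3 A8 98 A2.
Offset 14: leading byte 0xE2 = 11100010 → 3-byte char #5 = E2 87 94.
Offset 17: leading byte 0xE5 = 11100101 → 3-byte char #6 = E5 8E BE.
Offset 20: leading byte 0xDF = 11011111 → 2-byte char #7 = DF 9B.
Offset 22: leading byte 0xF2 = 11110010 → 4-byte char #8 = F2 B9 8C 9C.
Offset 26: leading byte 0xCE = 11001110 → 2-byte char #9 = CE AE.
Offset 28: leading byte 0xF0 = 11110000 → 4-byte char #10 = F0 9D 98 BF.
Leading byte 0xF0 = 11110000 matches 11110xxx → 4-byte sequence.
Byte 1: 0xF0 = 11110000, payload 000 (3 bits).
Byte 2: 0x9D = 10011101 (10xxxxxx ✓), payload 011101.
Byte 3: 0x98 = 10011000 (10xxxxxx ✓), payload 011000.
Byte 4: 0xBF = 10111111 (10xxxxxx ✓), payload 111111.
Concatenate: 000011101011000111111 = 0x1D63F (21 bits → U+1D63F).

U+1D63F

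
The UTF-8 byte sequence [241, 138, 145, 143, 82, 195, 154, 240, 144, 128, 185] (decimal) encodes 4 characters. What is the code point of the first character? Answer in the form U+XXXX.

U+4A44F

Offset 0: leading byte 0xF1 = 11110001 → 4-byte char #1 = F1 8A 91 8F.
Leading byte 0xF1 = 11110001 matches 11110xxx → 4-byte sequence.
Byte 1: 0xF1 = 11110001, payload 001 (3 bits).
Byte 2: 0x8A = 10001010 (10xxxxxx ✓), payload 001010.
Byte 3: 0x91 = 10010001 (10xxxxxx ✓), payload 010001.
Byte 4: 0x8F = 10001111 (10xxxxxx ✓), payload 001111.
Concatenate: 001001010010001001111 = 0x4A44F (21 bits → U+4A44F).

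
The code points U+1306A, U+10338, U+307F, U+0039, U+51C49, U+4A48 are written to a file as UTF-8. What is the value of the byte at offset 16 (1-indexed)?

0x89

1-indexed offset 16 is 0-indexed offset 15.
U+1306A → 4-byte form F0 93 81 AA at offsets 0–3.
U+10338 → 4-byte form F0 90 8C B8 at offsets 4–7.
U+307F → 3-byte form E3 81 BF at offsets 8–10.
U+0039 → 1-byte form 39 at offsets 11–11.
U+51C49 → 4-byte form F1 91 B1 89 at offsets 12–15.
Offset 15 falls in char 5's range; it's byte 4 of F1 91 B1 89 = 0x89.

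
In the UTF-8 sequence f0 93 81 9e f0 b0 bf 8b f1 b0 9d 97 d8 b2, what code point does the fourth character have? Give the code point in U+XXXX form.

U+0632

Offset 0: leading byte 0xF0 = 11110000 → 4-byte char #1 = F0 93 81 9E.
Offset 4: leading byte 0xF0 = 11110000 → 4-byte char #2 = F0 B0 BF 8B.
Offset 8: leading byte 0xF1 = 11110001 → 4-byte char #3 = F1 B0 9D 97.
Offset 12: leading byte 0xD8 = 11011000 → 2-byte char #4 = D8 B2.
Leading byte 0xD8 = 11011000 matches 110xxxxx → 2-byte sequence.
Byte 1: 0xD8 = 11011000, payload 11000 (5 bits).
Byte 2: 0xB2 = 10110010 (10xxxxxx ✓), payload 110010.
Concatenate: 11000110010 = 0x632 (11 bits → U+0632).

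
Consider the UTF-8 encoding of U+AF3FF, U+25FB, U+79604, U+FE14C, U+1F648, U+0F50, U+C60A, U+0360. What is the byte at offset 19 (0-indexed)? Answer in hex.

U+AF3FF → 4-byte form F2 AF 8F BF at offsets 0–3.
U+25FB → 3-byte form E2 97 BB at offsets 4–6.
U+79604 → 4-byte form F1 B9 98 84 at offsets 7–10.
U+FE14C → 4-byte form F3 BE 85 8C at offsets 11–14.
U+1F648 → 4-byte form F0 9F 99 88 at offsets 15–18.
U+0F50 → 3-byte form E0 BD 90 at offsets 19–21.
Offset 19 falls in char 6's range; it's byte 1 of E0 BD 90 = 0xE0.

0xE0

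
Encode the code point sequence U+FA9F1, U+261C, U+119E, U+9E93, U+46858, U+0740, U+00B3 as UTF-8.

F3 BA A7 B1 E2 98 9C E1 86 9E E9 BA 93 F1 86 A1 98 DD 80 C2 B3

U+FA9F1: 4-byte form → F3 BA A7 B1.
U+261C: 3-byte form → E2 98 9C.
U+119E: 3-byte form → E1 86 9E.
U+9E93: 3-byte form → E9 BA 93.
U+46858: 4-byte form → F1 86 A1 98.
U+0740: 2-byte form → DD 80.
U+00B3: 2-byte form → C2 B3.
Concatenated (21 bytes): F3 BA A7 B1 E2 98 9C E1 86 9E E9 BA 93 F1 86 A1 98 DD 80 C2 B3.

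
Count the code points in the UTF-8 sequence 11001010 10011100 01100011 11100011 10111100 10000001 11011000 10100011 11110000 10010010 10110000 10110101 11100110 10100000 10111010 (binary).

6

Byte at offset 0: 0xCA = 11001010 → 2-byte char (#1). Advance 2.
Byte at offset 2: 0x63 = 01100011 → 1-byte char (#2). Advance 1.
Byte at offset 3: 0xE3 = 11100011 → 3-byte char (#3). Advance 3.
Byte at offset 6: 0xD8 = 11011000 → 2-byte char (#4). Advance 2.
Byte at offset 8: 0xF0 = 11110000 → 4-byte char (#5). Advance 4.
Byte at offset 12: 0xE6 = 11100110 → 3-byte char (#6). Advance 3.
Reached end at offset 15 after 6 code points.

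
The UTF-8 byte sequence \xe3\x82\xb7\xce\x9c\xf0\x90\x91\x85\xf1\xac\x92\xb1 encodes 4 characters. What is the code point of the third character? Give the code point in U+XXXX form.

Offset 0: leading byte 0xE3 = 11100011 → 3-byte char #1 = E3 82 B7.
Offset 3: leading byte 0xCE = 11001110 → 2-byte char #2 = CE 9C.
Offset 5: leading byte 0xF0 = 11110000 → 4-byte char #3 = F0 90 91 85.
Leading byte 0xF0 = 11110000 matches 11110xxx → 4-byte sequence.
Byte 1: 0xF0 = 11110000, payload 000 (3 bits).
Byte 2: 0x90 = 10010000 (10xxxxxx ✓), payload 010000.
Byte 3: 0x91 = 10010001 (10xxxxxx ✓), payload 010001.
Byte 4: 0x85 = 10000101 (10xxxxxx ✓), payload 000101.
Concatenate: 000010000010001000101 = 0x10445 (21 bits → U+10445).

U+10445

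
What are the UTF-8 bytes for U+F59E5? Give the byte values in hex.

F3 B5 A7 A5

U+F59E5 = 0xF59E5 = 1006053 decimal. In range U+10000–U+10FFFF → 4-byte form: 11110xxx 10xxxxxx 10xxxxxx 10xxxxxx.
Binary (21 bits): 011110101100111100101.
Split 3+6+6+6: 011 | 110101 | 100111 | 100101.
Byte 1: 11110011 = 0xF3.
Byte 2: 10110101 = 0xB5.
Byte 3: 10100111 = 0xA7.
Byte 4: 10100101 = 0xA5.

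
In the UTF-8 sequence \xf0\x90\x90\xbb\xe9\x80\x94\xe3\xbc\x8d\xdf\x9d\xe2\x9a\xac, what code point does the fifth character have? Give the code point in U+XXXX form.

U+26AC

Offset 0: leading byte 0xF0 = 11110000 → 4-byte char #1 = F0 90 90 BB.
Offset 4: leading byte 0xE9 = 11101001 → 3-byte char #2 = E9 80 94.
Offset 7: leading byte 0xE3 = 11100011 → 3-byte char #3 = E3 BC 8D.
Offset 10: leading byte 0xDF = 11011111 → 2-byte char #4 = DF 9D.
Offset 12: leading byte 0xE2 = 11100010 → 3-byte char #5 = E2 9A AC.
Leading byte 0xE2 = 11100010 matches 1110xxxx → 3-byte sequence.
Byte 1: 0xE2 = 11100010, payload 0010 (4 bits).
Byte 2: 0x9A = 10011010 (10xxxxxx ✓), payload 011010.
Byte 3: 0xAC = 10101100 (10xxxxxx ✓), payload 101100.
Concatenate: 0010011010101100 = 0x26AC (16 bits → U+26AC).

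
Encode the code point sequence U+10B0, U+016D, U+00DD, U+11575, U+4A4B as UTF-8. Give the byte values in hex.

U+10B0: 3-byte form → E1 82 B0.
U+016D: 2-byte form → C5 AD.
U+00DD: 2-byte form → C3 9D.
U+11575: 4-byte form → F0 91 95 B5.
U+4A4B: 3-byte form → E4 A9 8B.
Concatenated (14 bytes): E1 82 B0 C5 AD C3 9D F0 91 95 B5 E4 A9 8B.

E1 82 B0 C5 AD C3 9D F0 91 95 B5 E4 A9 8B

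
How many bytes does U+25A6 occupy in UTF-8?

3

U+25A6 = 0x25A6. UTF-8 uses 1 byte below 0x80, 2 below 0x800, 3 below 0x10000, 4 up to 0x10FFFF. 0x25A6 is in U+0800–U+FFFF → 3 bytes.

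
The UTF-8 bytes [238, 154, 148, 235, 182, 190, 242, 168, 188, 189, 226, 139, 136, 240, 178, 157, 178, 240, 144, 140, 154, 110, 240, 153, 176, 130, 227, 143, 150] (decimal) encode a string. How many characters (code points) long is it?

9

Byte at offset 0: 0xEE = 11101110 → 3-byte char (#1). Advance 3.
Byte at offset 3: 0xEB = 11101011 → 3-byte char (#2). Advance 3.
Byte at offset 6: 0xF2 = 11110010 → 4-byte char (#3). Advance 4.
Byte at offset 10: 0xE2 = 11100010 → 3-byte char (#4). Advance 3.
Byte at offset 13: 0xF0 = 11110000 → 4-byte char (#5). Advance 4.
Byte at offset 17: 0xF0 = 11110000 → 4-byte char (#6). Advance 4.
Byte at offset 21: 0x6E = 01101110 → 1-byte char (#7). Advance 1.
Byte at offset 22: 0xF0 = 11110000 → 4-byte char (#8). Advance 4.
Byte at offset 26: 0xE3 = 11100011 → 3-byte char (#9). Advance 3.
Reached end at offset 29 after 9 code points.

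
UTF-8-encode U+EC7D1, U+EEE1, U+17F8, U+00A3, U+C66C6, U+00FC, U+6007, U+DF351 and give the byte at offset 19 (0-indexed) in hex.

U+EC7D1 → 4-byte form F3 AC 9F 91 at offsets 0–3.
U+EEE1 → 3-byte form EE BB A1 at offsets 4–6.
U+17F8 → 3-byte form E1 9F B8 at offsets 7–9.
U+00A3 → 2-byte form C2 A3 at offsets 10–11.
U+C66C6 → 4-byte form F3 86 9B 86 at offsets 12–15.
U+00FC → 2-byte form C3 BC at offsets 16–17.
U+6007 → 3-byte form E6 80 87 at offsets 18–20.
Offset 19 falls in char 7's range; it's byte 2 of E6 80 87 = 0x80.

0x80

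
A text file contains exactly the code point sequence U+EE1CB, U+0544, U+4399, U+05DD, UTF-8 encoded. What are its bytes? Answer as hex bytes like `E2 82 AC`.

F3 AE 87 8B D5 84 E4 8E 99 D7 9D

U+EE1CB: 4-byte form → F3 AE 87 8B.
U+0544: 2-byte form → D5 84.
U+4399: 3-byte form → E4 8E 99.
U+05DD: 2-byte form → D7 9D.
Concatenated (11 bytes): F3 AE 87 8B D5 84 E4 8E 99 D7 9D.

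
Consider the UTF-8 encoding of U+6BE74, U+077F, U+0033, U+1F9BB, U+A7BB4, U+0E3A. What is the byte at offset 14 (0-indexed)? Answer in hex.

0xB4

U+6BE74 → 4-byte form F1 AB B9 B4 at offsets 0–3.
U+077F → 2-byte form DD BF at offsets 4–5.
U+0033 → 1-byte form 33 at offsets 6–6.
U+1F9BB → 4-byte form F0 9F A6 BB at offsets 7–10.
U+A7BB4 → 4-byte form F2 A7 AE B4 at offsets 11–14.
Offset 14 falls in char 5's range; it's byte 4 of F2 A7 AE B4 = 0xB4.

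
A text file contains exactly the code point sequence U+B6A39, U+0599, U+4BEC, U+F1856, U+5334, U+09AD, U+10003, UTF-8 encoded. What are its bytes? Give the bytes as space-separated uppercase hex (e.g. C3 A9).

F2 B6 A8 B9 D6 99 E4 AF AC F3 B1 A1 96 E5 8C B4 E0 A6 AD F0 90 80 83

U+B6A39: 4-byte form → F2 B6 A8 B9.
U+0599: 2-byte form → D6 99.
U+4BEC: 3-byte form → E4 AF AC.
U+F1856: 4-byte form → F3 B1 A1 96.
U+5334: 3-byte form → E5 8C B4.
U+09AD: 3-byte form → E0 A6 AD.
U+10003: 4-byte form → F0 90 80 83.
Concatenated (23 bytes): F2 B6 A8 B9 D6 99 E4 AF AC F3 B1 A1 96 E5 8C B4 E0 A6 AD F0 90 80 83.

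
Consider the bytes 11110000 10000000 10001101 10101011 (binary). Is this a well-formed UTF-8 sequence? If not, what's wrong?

Leading byte 0xF0 = 11110000 → 4-byte form.
Continuation bytes all match 10xxxxxx. Payload decodes to 0x36B.
But 0x36B < 0x10000, the minimum for a 4-byte sequence — this is an overlong encoding.

invalid (overlong encoding)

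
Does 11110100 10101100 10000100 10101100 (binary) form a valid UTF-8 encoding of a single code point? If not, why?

Leading byte 0xF4 = 11110100 → 4-byte form.
Payload = 0x12C12C, which exceeds U+10FFFF, the maximum Unicode code point. (Leading bytes F5–FF, or F4 followed by ≥ 0x90, are invalid.)

invalid (encodes a value above U+10FFFF)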